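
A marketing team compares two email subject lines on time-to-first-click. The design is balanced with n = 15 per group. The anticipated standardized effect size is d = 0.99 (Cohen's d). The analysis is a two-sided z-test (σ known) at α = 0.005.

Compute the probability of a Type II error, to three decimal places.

β ≈ 0.538

Noncentrality parameter: δ = d·√(n/2) = 0.99 × √(15/2) = 2.7112
Two-sided α = 0.005 → critical value z_{0.0025} = 2.807.
Power = Φ(δ − 2.807) + Φ(−δ − 2.807) = Φ(-0.096) + Φ(-5.518) = 0.4618 + 0.0000 = 0.4618.
Type II error: β = 1 − power = 1 − 0.4618 = 0.5382.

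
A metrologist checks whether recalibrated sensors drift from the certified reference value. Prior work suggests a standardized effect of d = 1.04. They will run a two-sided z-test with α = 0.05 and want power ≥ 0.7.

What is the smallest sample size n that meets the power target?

Set Φ(δ − 1.960) = 0.7; then δ − 1.960 = Φ⁻¹(0.7) = 0.524, giving δ = 2.484.
(For δ > 0 the lower-tail rejection region contributes negligibly to power, so the one-term inversion is standard.)
δ = d·√n ⇒ n = (δ/d)² = (2.484 / 1.04)² = 5.71.
Round up to the next whole unit.

n = 6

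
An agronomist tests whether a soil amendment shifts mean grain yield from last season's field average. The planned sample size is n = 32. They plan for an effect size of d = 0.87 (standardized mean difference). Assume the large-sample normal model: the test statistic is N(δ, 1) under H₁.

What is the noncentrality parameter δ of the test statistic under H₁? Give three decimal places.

The noncentrality parameter scales effect size by the design's sample-size factor: δ = d·√n = 0.87 × √32 = 4.9215

δ ≈ 4.921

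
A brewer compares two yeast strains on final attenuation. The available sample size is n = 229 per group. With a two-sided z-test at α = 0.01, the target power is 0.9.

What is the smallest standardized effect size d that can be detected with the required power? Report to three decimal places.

Need Φ(δ − 2.576) = 0.9, so δ = 2.576 + 1.282 = 3.857.
(Lower-tail contribution to power is negligible for δ > 0.)
δ = d·√(n/2) ⇒ d = δ/√(n/2) = 3.857/√(229/2) = 0.3605.

d ≈ 0.360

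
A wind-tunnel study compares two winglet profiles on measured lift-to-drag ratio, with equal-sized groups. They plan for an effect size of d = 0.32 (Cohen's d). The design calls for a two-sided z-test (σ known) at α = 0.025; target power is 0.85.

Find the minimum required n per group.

n = 210 per group

For power 0.85 need Φ(δ − z_{0.0125}) = 0.85, so δ = z_{0.0125} + z_{0.15} = 2.241 + 1.036 = 3.278.
(Ignoring the negligible lower-tail rejection probability gives the usual closed-form inversion.)
δ = d·√(n/2) ⇒ n = 2(δ/d)² = 2 × (3.278 / 0.32)² = 209.85.
Round up to the next whole unit.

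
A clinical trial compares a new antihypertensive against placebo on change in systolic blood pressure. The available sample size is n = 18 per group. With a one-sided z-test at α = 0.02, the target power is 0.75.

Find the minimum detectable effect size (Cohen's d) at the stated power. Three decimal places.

Required noncentrality: δ = z_{0.02} + z_{0.25} = 2.054 + 0.674 = 2.728.
δ = d·√(n/2) ⇒ d = δ/√(n/2) = 2.728/√(18/2) = 0.9094.

d ≈ 0.909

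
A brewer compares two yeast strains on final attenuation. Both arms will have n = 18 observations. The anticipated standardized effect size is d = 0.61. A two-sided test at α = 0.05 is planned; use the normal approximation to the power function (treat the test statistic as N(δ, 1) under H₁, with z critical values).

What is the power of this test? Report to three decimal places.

Noncentrality parameter: δ = d·√(n/2) = 0.61 × √(18/2) = 1.8300
Two-sided α = 0.05 → critical value z_{0.025} = 1.960.
Power = Φ(δ − 1.960) + Φ(−δ − 1.960) = Φ(-0.130) + Φ(-3.790) = 0.4483 + 0.0001 = 0.4484.

Power ≈ 0.448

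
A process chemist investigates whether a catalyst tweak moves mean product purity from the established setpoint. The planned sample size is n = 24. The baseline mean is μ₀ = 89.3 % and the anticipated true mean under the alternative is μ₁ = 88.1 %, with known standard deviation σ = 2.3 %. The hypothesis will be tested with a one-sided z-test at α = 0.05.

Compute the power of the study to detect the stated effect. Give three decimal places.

Standardized effect: d = |μ₁ − μ₀| / σ = |88.1 − 89.3| / 2.3 = 0.5217
Noncentrality parameter: δ = d·√n = 0.5217 × √24 = 2.5560
Critical value for a one-sided test at α = 0.05: z_α = 1.645.
Power = Φ(δ − 1.645) = Φ(0.911) = 0.8189.

Power ≈ 0.819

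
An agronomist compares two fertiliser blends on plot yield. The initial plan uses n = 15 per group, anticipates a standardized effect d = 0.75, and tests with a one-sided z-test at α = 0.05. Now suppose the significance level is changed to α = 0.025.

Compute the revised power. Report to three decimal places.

Power ≈ 0.537

δ = d·√(n/2) = 0.75 × √(15/2) = 2.0540 (unchanged). New critical value: z_{0.025} = 1.960.
Revised power = Φ(δ − 1.960) = Φ(0.094) = 0.5374.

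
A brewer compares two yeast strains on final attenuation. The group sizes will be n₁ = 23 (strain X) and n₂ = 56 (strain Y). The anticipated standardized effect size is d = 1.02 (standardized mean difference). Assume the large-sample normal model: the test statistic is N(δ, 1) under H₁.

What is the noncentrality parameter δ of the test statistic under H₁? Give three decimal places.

δ ≈ 4.119

δ = d / √(1/n₁ + 1/n₂) = 1.02 / √(1/23 + 1/56) = 4.1186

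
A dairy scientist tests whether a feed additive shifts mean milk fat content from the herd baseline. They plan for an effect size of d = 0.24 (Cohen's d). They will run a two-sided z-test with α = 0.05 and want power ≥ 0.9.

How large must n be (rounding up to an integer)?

n = 183

For power 0.9 need Φ(δ − z_{0.025}) = 0.9, so δ = z_{0.025} + z_{0.10} = 1.960 + 1.282 = 3.242.
(Ignoring the negligible lower-tail rejection probability gives the usual closed-form inversion.)
δ = d·√n ⇒ n = (δ/d)² = (3.242 / 0.24)² = 182.42.
Rounding up, n = 183.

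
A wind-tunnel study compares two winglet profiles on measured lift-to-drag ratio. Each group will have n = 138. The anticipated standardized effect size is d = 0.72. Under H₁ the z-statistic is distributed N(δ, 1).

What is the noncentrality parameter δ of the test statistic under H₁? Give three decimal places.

δ ≈ 5.981

The noncentrality parameter scales effect size by the design's sample-size factor: δ = d·√(n/2) = 0.72 × √(138/2) = 5.9808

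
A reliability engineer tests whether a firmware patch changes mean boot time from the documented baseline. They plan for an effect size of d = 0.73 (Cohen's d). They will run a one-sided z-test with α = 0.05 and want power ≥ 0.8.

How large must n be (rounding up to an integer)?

n = 12

Set Φ(δ − 1.645) = 0.8; then δ − 1.645 = Φ⁻¹(0.8) = 0.842, giving δ = 2.486.
δ = d·√n ⇒ n = (δ/d)² = (2.486 / 0.73)² = 11.60.
Round up to the next whole unit.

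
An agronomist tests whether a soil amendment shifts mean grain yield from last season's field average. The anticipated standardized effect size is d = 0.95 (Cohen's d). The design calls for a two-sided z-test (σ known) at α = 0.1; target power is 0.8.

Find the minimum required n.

For power 0.8 need Φ(δ − z_{0.05}) = 0.8, so δ = z_{0.05} + z_{0.20} = 1.645 + 0.842 = 2.486.
(The Φ(−δ − z_{α/2}) term is vanishingly small for δ > 0 and is dropped in the standard sample-size formula.)
δ = d·√n ⇒ n = (δ/d)² = (2.486 / 0.95)² = 6.85.
Round up to the next whole unit.

n = 7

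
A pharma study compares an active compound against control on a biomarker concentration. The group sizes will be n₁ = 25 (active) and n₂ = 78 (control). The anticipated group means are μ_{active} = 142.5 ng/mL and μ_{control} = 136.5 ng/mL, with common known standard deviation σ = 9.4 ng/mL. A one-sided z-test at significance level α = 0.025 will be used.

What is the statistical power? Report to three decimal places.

Standardized effect: d = |μ_{active} − μ_{control}| / σ = |142.5 − 136.5| / 9.4 = 0.6383
Noncentrality parameter: δ = d / √(1/n₁ + 1/n₂) = 0.6383 / √(1/25 + 1/78) = 2.7773
One-sided α = 0.025 → critical value z_{0.025} = 1.960.
Power = P(Z > 1.960 − δ) = Φ(0.817) = 0.7931.

Power ≈ 0.793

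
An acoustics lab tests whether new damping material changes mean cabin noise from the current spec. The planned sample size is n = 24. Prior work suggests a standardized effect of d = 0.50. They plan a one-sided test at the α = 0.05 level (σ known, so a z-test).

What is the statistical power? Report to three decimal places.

Noncentrality parameter: δ = d·√n = 0.50 × √24 = 2.4495
Critical value for a one-sided test at α = 0.05: z_α = 1.645.
Power = Φ(δ − 1.645) = Φ(0.805) = 0.7895.

Power ≈ 0.789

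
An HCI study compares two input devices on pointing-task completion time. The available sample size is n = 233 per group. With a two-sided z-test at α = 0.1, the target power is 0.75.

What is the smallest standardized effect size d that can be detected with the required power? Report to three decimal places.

Need Φ(δ − 1.645) = 0.75, so δ = 1.645 + 0.674 = 2.319.
(The second rejection-region term Φ(−δ − z_{α/2}) is negligible and dropped.)
δ = d·√(n/2) ⇒ d = δ/√(n/2) = 2.319/√(233/2) = 0.2149.

d ≈ 0.215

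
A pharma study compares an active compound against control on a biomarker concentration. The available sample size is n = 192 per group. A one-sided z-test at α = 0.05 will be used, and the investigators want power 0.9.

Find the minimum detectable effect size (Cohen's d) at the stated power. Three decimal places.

Need Φ(δ − 1.645) = 0.9, so δ = 1.645 + 1.282 = 2.926.
δ = d·√(n/2) ⇒ d = δ/√(n/2) = 2.926/√(192/2) = 0.2987.

d ≈ 0.299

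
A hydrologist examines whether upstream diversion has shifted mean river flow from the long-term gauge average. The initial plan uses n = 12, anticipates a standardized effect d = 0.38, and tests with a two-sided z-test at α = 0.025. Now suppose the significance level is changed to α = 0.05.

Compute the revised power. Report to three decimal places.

Power ≈ 0.260

δ = d·√n = 0.38 × √12 = 1.3164 (unchanged). New critical value: z_{0.025} = 1.960.
Revised power = Φ(δ − 1.960) + Φ(−δ − 1.960) = Φ(-0.644) + Φ(-3.276) = 0.2599 + 0.0005 = 0.2604.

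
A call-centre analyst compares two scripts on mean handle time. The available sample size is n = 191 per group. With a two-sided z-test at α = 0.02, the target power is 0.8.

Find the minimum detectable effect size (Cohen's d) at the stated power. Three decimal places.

d ≈ 0.324

Required noncentrality: δ = z_{0.01} + z_{0.20} = 2.326 + 0.842 = 3.168.
(Lower-tail contribution to power is negligible for δ > 0.)
δ = d·√(n/2) ⇒ d = δ/√(n/2) = 3.168/√(191/2) = 0.3242.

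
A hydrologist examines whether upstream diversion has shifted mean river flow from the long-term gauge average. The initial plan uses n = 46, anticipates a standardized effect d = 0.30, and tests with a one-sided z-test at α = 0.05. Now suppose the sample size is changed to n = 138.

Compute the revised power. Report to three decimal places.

With n = 138: δ = d·√n = 0.30 × √138 = 3.5242. Critical value z_{0.05} = 1.645.
Revised power = Φ(δ − 1.645) = Φ(1.879) = 0.9699.

Power ≈ 0.970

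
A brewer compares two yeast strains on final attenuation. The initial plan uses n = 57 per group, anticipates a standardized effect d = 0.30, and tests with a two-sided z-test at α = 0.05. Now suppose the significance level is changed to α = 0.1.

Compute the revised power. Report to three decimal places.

δ = d·√(n/2) = 0.30 × √(57/2) = 1.6016 (unchanged). New critical value: z_{0.05} = 1.645.
Revised power = Φ(δ − 1.645) + Φ(−δ − 1.645) = Φ(-0.043) + Φ(-3.246) = 0.4827 + 0.0006 = 0.4833.

Power ≈ 0.483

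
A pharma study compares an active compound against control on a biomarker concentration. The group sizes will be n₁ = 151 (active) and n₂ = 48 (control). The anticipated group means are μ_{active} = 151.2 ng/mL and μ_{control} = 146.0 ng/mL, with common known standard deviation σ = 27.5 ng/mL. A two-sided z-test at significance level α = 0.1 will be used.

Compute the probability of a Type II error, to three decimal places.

Standardized effect: d = |μ_{active} − μ_{control}| / σ = |151.2 − 146.0| / 27.5 = 0.1891
Noncentrality parameter: δ = d / √(1/n₁ + 1/n₂) = 0.1891 / √(1/151 + 1/48) = 1.1412
Critical value for a two-sided test at α = 0.1: z_{α/2} = 1.645.
Power = Φ(δ − 1.645) + Φ(−δ − 1.645) = Φ(-0.504) + Φ(-2.786) = 0.3072 + 0.0027 = 0.3099.
Type II error: β = 1 − power = 1 − 0.3099 = 0.6901.

β ≈ 0.690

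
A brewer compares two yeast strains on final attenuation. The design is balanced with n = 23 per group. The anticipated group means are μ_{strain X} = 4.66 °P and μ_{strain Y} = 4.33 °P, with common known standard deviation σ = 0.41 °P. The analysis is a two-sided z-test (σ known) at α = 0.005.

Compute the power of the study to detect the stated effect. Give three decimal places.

Power ≈ 0.469

Standardized effect: d = |μ_{strain X} − μ_{strain Y}| / σ = |4.66 − 4.33| / 0.41 = 0.8049
Noncentrality parameter: λ = d·√(n/2) = 0.8049 × √(23/2) = 2.7295
Two-sided α = 0.005 → critical value z_{0.0025} = 2.807.
Power = Φ(λ − 2.807) + Φ(−λ − 2.807) = Φ(-0.078) + Φ(-5.537) = 0.4691 + 0.0000 = 0.4691.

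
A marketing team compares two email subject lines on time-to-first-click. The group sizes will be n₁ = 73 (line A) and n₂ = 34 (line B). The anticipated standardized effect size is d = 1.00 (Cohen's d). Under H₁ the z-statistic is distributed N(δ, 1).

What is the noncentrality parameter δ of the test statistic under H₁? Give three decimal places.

δ ≈ 4.816

δ = d / √(1/n₁ + 1/n₂) = 1.00 / √(1/73 + 1/34) = 4.8162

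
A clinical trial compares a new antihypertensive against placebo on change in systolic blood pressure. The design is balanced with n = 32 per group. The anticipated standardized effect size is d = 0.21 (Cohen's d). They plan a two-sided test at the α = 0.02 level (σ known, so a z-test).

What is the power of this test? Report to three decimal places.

Noncentrality parameter: δ = d·√(n/2) = 0.21 × √(32/2) = 0.8400
Two-sided α = 0.02 → critical value z_{0.01} = 2.326.
Power = Φ(δ − 2.326) + Φ(−δ − 2.326) = Φ(-1.486) + Φ(-3.166) = 0.0686 + 0.0008 = 0.0694.

Power ≈ 0.069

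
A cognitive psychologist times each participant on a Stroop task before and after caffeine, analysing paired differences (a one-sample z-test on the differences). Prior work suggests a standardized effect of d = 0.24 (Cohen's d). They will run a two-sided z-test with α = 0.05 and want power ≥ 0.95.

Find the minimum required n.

n = 226

For power 0.95 need Φ(δ − z_{0.025}) = 0.95, so δ = z_{0.025} + z_{0.05} = 1.960 + 1.645 = 3.605.
(Ignoring the negligible lower-tail rejection probability gives the usual closed-form inversion.)
δ = d·√n ⇒ n = (δ/d)² = (3.605 / 0.24)² = 225.60.
Round up to the next whole unit.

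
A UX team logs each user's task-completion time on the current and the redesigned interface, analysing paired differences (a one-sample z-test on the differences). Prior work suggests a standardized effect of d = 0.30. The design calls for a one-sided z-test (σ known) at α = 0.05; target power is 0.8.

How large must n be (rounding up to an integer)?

Set Φ(δ − 1.645) = 0.8; then δ − 1.645 = Φ⁻¹(0.8) = 0.842, giving δ = 2.486.
δ = d·√n ⇒ n = (δ/d)² = (2.486 / 0.30)² = 68.70.
Rounding up, n = 69.

n = 69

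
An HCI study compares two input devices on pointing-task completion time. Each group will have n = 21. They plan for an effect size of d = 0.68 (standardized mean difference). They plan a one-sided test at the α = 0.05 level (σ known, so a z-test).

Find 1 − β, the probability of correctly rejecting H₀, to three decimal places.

Power ≈ 0.712

Noncentrality parameter: δ = d·√(n/2) = 0.68 × √(21/2) = 2.2035
Critical value for a one-sided test at α = 0.05: z_α = 1.645.
Power = Φ(δ − 1.645) = Φ(0.559) = 0.7118.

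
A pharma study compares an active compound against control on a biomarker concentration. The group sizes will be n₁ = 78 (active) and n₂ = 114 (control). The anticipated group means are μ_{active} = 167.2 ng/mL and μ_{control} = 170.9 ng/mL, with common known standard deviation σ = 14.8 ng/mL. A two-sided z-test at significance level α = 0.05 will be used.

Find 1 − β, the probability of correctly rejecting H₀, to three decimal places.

Power ≈ 0.398

Standardized effect: d = |μ_{active} − μ_{control}| / σ = |167.2 − 170.9| / 14.8 = 0.2500
Noncentrality parameter: δ = d / √(1/n₁ + 1/n₂) = 0.2500 / √(1/78 + 1/114) = 1.7013
Two-sided α = 0.05 → critical value z_{0.025} = 1.960.
Power = Φ(δ − 1.960) + Φ(−δ − 1.960) = Φ(-0.259) + Φ(-3.661) = 0.3980 + 0.0001 = 0.3981.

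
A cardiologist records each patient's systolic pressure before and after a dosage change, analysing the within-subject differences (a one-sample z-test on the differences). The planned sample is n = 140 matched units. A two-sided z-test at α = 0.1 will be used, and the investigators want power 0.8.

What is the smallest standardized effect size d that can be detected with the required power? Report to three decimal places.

d ≈ 0.210

Need Φ(δ − 1.645) = 0.8, so δ = 1.645 + 0.842 = 2.486.
(Lower-tail contribution to power is negligible for δ > 0.)
δ = d·√n ⇒ d = δ/√n = 2.486/√140 = 0.2101.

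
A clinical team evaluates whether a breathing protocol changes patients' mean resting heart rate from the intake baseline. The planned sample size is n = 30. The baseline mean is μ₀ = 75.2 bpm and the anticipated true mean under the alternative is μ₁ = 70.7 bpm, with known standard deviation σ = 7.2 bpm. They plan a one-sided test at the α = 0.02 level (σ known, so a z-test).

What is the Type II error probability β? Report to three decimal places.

Standardized effect: d = |μ₁ − μ₀| / σ = |70.7 − 75.2| / 7.2 = 0.6250
Noncentrality parameter: λ = d·√n = 0.6250 × √30 = 3.4233
One-sided α = 0.02 → critical value z_{0.02} = 2.054.
Power = Φ(λ − 2.054) = Φ(1.370) = 0.9146.
Type II error: β = 1 − power = 1 − 0.9146 = 0.0854.

β ≈ 0.085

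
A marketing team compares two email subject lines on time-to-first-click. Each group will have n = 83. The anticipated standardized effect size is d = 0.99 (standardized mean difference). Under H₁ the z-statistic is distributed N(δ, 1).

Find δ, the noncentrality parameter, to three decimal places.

δ = d·√(n/2) = 0.99 × √(83/2) = 6.3776

δ ≈ 6.378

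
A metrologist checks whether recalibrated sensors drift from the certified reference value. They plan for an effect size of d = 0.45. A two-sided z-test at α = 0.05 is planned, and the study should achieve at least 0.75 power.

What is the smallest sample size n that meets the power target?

n = 35

For power 0.75 need Φ(δ − z_{0.025}) = 0.75, so δ = z_{0.025} + z_{0.25} = 1.960 + 0.674 = 2.634.
(Ignoring the negligible lower-tail rejection probability gives the usual closed-form inversion.)
δ = d·√n ⇒ n = (δ/d)² = (2.634 / 0.45)² = 34.27.
Round up to the next whole unit.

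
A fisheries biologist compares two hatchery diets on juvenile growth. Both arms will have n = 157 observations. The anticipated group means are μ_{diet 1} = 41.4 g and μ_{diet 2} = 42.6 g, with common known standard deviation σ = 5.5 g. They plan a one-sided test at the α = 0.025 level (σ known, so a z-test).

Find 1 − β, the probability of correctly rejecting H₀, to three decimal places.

Standardized effect: d = |μ_{diet 1} − μ_{diet 2}| / σ = |41.4 − 42.6| / 5.5 = 0.2182
Noncentrality parameter: δ = d·√(n/2) = 0.2182 × √(157/2) = 1.9331
One-sided α = 0.025 → critical value z_{0.025} = 1.960.
Power = P(Z > 1.960 − δ) = Φ(-0.027) = 0.4893.

Power ≈ 0.489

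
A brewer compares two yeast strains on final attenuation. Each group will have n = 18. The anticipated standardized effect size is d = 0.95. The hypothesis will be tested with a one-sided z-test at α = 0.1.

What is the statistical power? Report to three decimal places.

Power ≈ 0.942

Noncentrality parameter: δ = d·√(n/2) = 0.95 × √(18/2) = 2.8500
One-sided α = 0.1 → critical value z_{0.1} = 1.282.
Power = Φ(δ − 1.282) = Φ(1.568) = 0.9416.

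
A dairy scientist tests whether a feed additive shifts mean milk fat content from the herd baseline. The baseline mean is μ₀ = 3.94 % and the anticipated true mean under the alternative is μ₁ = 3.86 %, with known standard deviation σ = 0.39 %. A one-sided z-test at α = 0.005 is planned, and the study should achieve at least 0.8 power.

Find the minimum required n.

n = 278

Standardized effect: d = |μ₁ − μ₀| / σ = |3.86 − 3.94| / 0.39 = 0.2051
Set Φ(δ − 2.576) = 0.8; then δ − 2.576 = Φ⁻¹(0.8) = 0.842, giving δ = 3.417.
δ = d·√n ⇒ n = (δ/d)² = (3.417 / 0.2051)² = 277.56.
Rounding up, n = 278.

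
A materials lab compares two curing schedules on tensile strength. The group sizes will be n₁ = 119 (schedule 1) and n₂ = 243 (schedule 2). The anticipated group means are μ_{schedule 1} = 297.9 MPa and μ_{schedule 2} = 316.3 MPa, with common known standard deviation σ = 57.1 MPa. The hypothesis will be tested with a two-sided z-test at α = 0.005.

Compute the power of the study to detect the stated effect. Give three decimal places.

Power ≈ 0.529

Standardized effect: d = |μ_{schedule 1} − μ_{schedule 2}| / σ = |297.9 − 316.3| / 57.1 = 0.3222
Noncentrality parameter: δ = d / √(1/n₁ + 1/n₂) = 0.3222 / √(1/119 + 1/243) = 2.8801
Critical value for a two-sided test at α = 0.005: z_{α/2} = 2.807.
Power = Φ(δ − 2.807) + Φ(−δ − 2.807) = Φ(0.073) + Φ(-5.687) = 0.5291 + 0.0000 = 0.5291.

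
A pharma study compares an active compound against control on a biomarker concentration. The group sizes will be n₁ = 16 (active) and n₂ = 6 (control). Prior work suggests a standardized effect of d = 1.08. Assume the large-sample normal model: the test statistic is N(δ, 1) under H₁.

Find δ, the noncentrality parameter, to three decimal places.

The noncentrality parameter scales effect size by the design's sample-size factor: δ = d / √(1/n₁ + 1/n₂) = 1.08 / √(1/16 + 1/6) = 2.2560

δ ≈ 2.256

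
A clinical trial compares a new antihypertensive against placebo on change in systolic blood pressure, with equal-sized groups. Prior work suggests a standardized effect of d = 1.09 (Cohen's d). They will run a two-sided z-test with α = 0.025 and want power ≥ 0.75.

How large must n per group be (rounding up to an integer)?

n = 15 per group

Set Φ(δ − 2.241) = 0.75; then δ − 2.241 = Φ⁻¹(0.75) = 0.674, giving δ = 2.916.
(For δ > 0 the lower-tail rejection region contributes negligibly to power, so the one-term inversion is standard.)
δ = d·√(n/2) ⇒ n = 2(δ/d)² = 2 × (2.916 / 1.09)² = 14.31.
Rounding up, n = 15 per group.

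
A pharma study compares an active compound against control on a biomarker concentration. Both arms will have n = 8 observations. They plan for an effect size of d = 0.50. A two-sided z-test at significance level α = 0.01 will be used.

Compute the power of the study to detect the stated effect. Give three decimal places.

Power ≈ 0.058

Noncentrality parameter: δ = d·√(n/2) = 0.50 × √(8/2) = 1.0000
Critical value for a two-sided test at α = 0.01: z_{α/2} = 2.576.
Power = Φ(δ − 2.576) + Φ(−δ − 2.576) = Φ(-1.576) + Φ(-3.576) = 0.0575 + 0.0002 = 0.0577.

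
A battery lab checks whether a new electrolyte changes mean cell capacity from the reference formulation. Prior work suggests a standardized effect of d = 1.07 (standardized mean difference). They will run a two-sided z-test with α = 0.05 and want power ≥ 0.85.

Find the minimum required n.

Set Φ(δ − 1.960) = 0.85; then δ − 1.960 = Φ⁻¹(0.85) = 1.036, giving δ = 2.996.
(The Φ(−δ − z_{α/2}) term is vanishingly small for δ > 0 and is dropped in the standard sample-size formula.)
δ = d·√n ⇒ n = (δ/d)² = (2.996 / 1.07)² = 7.84.
Rounding up, n = 8.

n = 8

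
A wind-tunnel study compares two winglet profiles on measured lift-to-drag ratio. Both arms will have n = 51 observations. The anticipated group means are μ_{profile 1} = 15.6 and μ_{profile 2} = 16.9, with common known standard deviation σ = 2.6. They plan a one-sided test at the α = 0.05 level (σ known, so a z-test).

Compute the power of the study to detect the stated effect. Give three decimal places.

Power ≈ 0.811

Standardized effect: d = |μ_{profile 1} − μ_{profile 2}| / σ = |15.6 − 16.9| / 2.6 = 0.5000
Noncentrality parameter: δ = d·√(n/2) = 0.5000 × √(51/2) = 2.5249
Critical value for a one-sided test at α = 0.05: z_α = 1.645.
Power = Φ(δ − 1.645) = Φ(0.880) = 0.8106.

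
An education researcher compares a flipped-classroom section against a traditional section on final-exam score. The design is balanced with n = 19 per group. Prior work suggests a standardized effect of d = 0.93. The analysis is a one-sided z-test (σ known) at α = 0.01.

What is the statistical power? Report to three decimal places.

Noncentrality parameter: δ = d·√(n/2) = 0.93 × √(19/2) = 2.8665
One-sided α = 0.01 → critical value z_{0.01} = 2.326.
Power = P(Z > 2.326 − δ) = Φ(0.540) = 0.7054.

Power ≈ 0.705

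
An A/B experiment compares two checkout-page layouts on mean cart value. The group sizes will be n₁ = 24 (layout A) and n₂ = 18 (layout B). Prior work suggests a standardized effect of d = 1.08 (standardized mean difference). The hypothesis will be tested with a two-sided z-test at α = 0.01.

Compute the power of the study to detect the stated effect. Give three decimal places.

Power ≈ 0.813

Noncentrality parameter: δ = d / √(1/n₁ + 1/n₂) = 1.08 / √(1/24 + 1/18) = 3.4637
Critical value for a two-sided test at α = 0.01: z_{α/2} = 2.576.
Power = Φ(δ − 2.576) + Φ(−δ − 2.576) = Φ(0.888) + Φ(-6.040) = 0.8127 + 0.0000 = 0.8127.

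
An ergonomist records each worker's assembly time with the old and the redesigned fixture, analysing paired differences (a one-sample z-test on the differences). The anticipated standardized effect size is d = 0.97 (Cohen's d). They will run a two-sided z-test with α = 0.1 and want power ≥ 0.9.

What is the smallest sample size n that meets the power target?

n = 10

For power 0.9 need Φ(δ − z_{0.05}) = 0.9, so δ = z_{0.05} + z_{0.10} = 1.645 + 1.282 = 2.926.
(For δ > 0 the lower-tail rejection region contributes negligibly to power, so the one-term inversion is standard.)
δ = d·√n ⇒ n = (δ/d)² = (2.926 / 0.97)² = 9.10.
Round up to the next whole unit.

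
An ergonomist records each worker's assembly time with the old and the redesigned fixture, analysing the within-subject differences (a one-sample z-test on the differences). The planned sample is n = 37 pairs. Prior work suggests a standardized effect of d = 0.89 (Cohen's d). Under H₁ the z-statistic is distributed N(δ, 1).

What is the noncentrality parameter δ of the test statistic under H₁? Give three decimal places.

δ = d·√n = 0.89 × √37 = 5.4137

δ ≈ 5.414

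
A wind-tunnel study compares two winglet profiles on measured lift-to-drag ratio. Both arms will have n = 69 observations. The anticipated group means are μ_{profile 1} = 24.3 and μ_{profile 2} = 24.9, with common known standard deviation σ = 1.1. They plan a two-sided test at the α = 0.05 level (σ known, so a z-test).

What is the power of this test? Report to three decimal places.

Power ≈ 0.893

Standardized effect: d = |μ_{profile 1} − μ_{profile 2}| / σ = |24.3 − 24.9| / 1.1 = 0.5455
Noncentrality parameter: δ = d·√(n/2) = 0.5455 × √(69/2) = 3.2038
Two-sided α = 0.05 → critical value z_{0.025} = 1.960.
Power = Φ(δ − 1.960) + Φ(−δ − 1.960) = Φ(1.244) + Φ(-5.164) = 0.8932 + 0.0000 = 0.8932.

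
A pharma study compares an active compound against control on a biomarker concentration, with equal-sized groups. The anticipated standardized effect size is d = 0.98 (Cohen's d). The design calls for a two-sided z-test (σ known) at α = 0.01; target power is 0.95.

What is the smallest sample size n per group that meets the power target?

For power 0.95 need Φ(δ − z_{0.005}) = 0.95, so δ = z_{0.005} + z_{0.05} = 2.576 + 1.645 = 4.221.
(The Φ(−δ − z_{α/2}) term is vanishingly small for δ > 0 and is dropped in the standard sample-size formula.)
δ = d·√(n/2) ⇒ n = 2(δ/d)² = 2 × (4.221 / 0.98)² = 37.10.
Rounding up, n = 38 per group.

n = 38 per group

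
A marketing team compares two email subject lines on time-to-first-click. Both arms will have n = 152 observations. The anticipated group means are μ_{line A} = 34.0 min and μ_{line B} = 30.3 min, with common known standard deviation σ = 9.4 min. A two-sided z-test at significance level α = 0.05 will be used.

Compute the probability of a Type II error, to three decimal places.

Standardized effect: d = |μ_{line A} − μ_{line B}| / σ = |34.0 − 30.3| / 9.4 = 0.3936
Noncentrality parameter: δ = d·√(n/2) = 0.3936 × √(152/2) = 3.4315
Two-sided α = 0.05 → critical value z_{0.025} = 1.960.
Power = Φ(δ − 1.960) + Φ(−δ − 1.960) = Φ(1.472) + Φ(-5.391) = 0.9294 + 0.0000 = 0.9294.
Type II error: β = 1 − power = 1 − 0.9294 = 0.0706.

β ≈ 0.071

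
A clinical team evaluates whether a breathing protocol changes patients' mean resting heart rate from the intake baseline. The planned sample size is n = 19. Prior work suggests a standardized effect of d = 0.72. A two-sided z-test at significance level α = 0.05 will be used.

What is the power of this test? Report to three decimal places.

Noncentrality parameter: δ = d·√n = 0.72 × √19 = 3.1384
Critical value for a two-sided test at α = 0.05: z_{α/2} = 1.960.
Power = Φ(δ − 1.960) + Φ(−δ − 1.960) = Φ(1.178) + Φ(-5.098) = 0.8807 + 0.0000 = 0.8807.

Power ≈ 0.881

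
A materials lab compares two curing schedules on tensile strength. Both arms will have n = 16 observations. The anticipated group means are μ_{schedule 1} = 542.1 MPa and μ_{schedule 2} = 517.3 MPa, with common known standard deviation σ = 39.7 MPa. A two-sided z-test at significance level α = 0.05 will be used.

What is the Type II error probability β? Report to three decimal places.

β ≈ 0.576

Standardized effect: d = |μ_{schedule 1} − μ_{schedule 2}| / σ = |542.1 − 517.3| / 39.7 = 0.6247
Noncentrality parameter: δ = d·√(n/2) = 0.6247 × √(16/2) = 1.7669
Two-sided α = 0.05 → critical value z_{0.025} = 1.960.
Power = Φ(δ − 1.960) + Φ(−δ − 1.960) = Φ(-0.193) + Φ(-3.727) = 0.4234 + 0.0001 = 0.4235.
Type II error: β = 1 − power = 1 − 0.4235 = 0.5765.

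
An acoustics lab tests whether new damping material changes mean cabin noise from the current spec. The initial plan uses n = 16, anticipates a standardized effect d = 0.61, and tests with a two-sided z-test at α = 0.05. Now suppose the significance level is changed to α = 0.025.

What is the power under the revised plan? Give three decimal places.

δ = d·√n = 0.61 × √16 = 2.4400 (unchanged). New critical value: z_{0.0125} = 2.241.
Revised power = Φ(δ − 2.241) + Φ(−δ − 2.241) = Φ(0.199) + Φ(-4.681) = 0.5787 + 0.0000 = 0.5787.

Power ≈ 0.579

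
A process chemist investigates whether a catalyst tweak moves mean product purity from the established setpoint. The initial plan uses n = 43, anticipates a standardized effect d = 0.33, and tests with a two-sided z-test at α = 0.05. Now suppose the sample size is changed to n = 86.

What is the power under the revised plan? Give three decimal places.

With n = 86: δ = d·√n = 0.33 × √86 = 3.0603. Critical value z_{0.025} = 1.960.
Revised power = Φ(δ − 1.960) + Φ(−δ − 1.960) = Φ(1.100) + Φ(-5.020) = 0.8644 + 0.0000 = 0.8644.

Power ≈ 0.864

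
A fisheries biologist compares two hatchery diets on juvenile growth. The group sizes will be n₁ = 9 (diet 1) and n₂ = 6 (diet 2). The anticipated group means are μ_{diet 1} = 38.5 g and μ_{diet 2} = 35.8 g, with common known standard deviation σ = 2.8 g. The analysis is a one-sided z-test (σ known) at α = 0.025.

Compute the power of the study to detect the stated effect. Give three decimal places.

Power ≈ 0.448

Standardized effect: d = |μ_{diet 1} − μ_{diet 2}| / σ = |38.5 − 35.8| / 2.8 = 0.9643
Noncentrality parameter: δ = d / √(1/n₁ + 1/n₂) = 0.9643 / √(1/9 + 1/6) = 1.8296
Critical value for a one-sided test at α = 0.025: z_α = 1.960.
Power = Φ(δ − 1.960) = Φ(-0.130) = 0.4481.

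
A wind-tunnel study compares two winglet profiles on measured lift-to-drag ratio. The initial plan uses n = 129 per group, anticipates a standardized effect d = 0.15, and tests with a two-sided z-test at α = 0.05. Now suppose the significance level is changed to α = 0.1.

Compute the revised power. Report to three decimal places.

Power ≈ 0.332

δ = d·√(n/2) = 0.15 × √(129/2) = 1.2047 (unchanged). New critical value: z_{0.05} = 1.645.
Revised power = Φ(δ − 1.645) + Φ(−δ − 1.645) = Φ(-0.440) + Φ(-2.850) = 0.3299 + 0.0022 = 0.3321.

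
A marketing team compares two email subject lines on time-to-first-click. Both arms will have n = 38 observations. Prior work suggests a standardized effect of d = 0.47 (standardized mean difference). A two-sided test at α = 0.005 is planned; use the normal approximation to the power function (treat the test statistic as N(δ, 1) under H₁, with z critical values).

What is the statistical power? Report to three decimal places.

Noncentrality parameter: δ = d·√(n/2) = 0.47 × √(38/2) = 2.0487
Two-sided α = 0.005 → critical value z_{0.0025} = 2.807.
Power = Φ(δ − 2.807) + Φ(−δ − 2.807) = Φ(-0.758) + Φ(-4.856) = 0.2241 + 0.0000 = 0.2241.

Power ≈ 0.224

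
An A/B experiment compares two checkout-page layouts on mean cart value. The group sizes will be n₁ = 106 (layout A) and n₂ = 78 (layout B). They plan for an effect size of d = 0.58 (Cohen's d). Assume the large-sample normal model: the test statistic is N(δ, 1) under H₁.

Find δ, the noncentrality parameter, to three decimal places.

δ ≈ 3.888

δ = d / √(1/n₁ + 1/n₂) = 0.58 / √(1/106 + 1/78) = 3.8879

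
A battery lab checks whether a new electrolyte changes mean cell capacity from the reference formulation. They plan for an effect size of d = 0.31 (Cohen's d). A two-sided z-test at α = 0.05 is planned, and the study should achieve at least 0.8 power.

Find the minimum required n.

For power 0.8 need Φ(δ − z_{0.025}) = 0.8, so δ = z_{0.025} + z_{0.20} = 1.960 + 0.842 = 2.802.
(Ignoring the negligible lower-tail rejection probability gives the usual closed-form inversion.)
δ = d·√n ⇒ n = (δ/d)² = (2.802 / 0.31)² = 81.67.
Rounding up, n = 82.

n = 82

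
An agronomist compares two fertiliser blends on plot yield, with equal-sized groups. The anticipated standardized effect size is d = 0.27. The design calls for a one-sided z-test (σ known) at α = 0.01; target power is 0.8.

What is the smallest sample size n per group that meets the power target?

n = 276 per group

For power 0.8 need Φ(δ − z_{0.01}) = 0.8, so δ = z_{0.01} + z_{0.20} = 2.326 + 0.842 = 3.168.
δ = d·√(n/2) ⇒ n = 2(δ/d)² = 2 × (3.168 / 0.27)² = 275.34.
Rounding up, n = 276 per group.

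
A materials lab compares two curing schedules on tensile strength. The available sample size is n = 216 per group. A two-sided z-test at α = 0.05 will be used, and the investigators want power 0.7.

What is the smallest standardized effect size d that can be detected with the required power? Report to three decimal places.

Need Φ(δ − 1.960) = 0.7, so δ = 1.960 + 0.524 = 2.484.
(Lower-tail contribution to power is negligible for δ > 0.)
δ = d·√(n/2) ⇒ d = δ/√(n/2) = 2.484/√(216/2) = 0.2391.

d ≈ 0.239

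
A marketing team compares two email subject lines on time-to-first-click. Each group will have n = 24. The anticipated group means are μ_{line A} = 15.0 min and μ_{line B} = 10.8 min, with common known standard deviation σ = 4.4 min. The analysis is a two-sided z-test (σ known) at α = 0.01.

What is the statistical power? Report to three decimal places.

Power ≈ 0.768

Standardized effect: d = |μ_{line A} − μ_{line B}| / σ = |15.0 − 10.8| / 4.4 = 0.9545
Noncentrality parameter: δ = d·√(n/2) = 0.9545 × √(24/2) = 3.3066
Two-sided α = 0.01 → critical value z_{0.005} = 2.576.
Power = Φ(δ − 2.576) + Φ(−δ − 2.576) = Φ(0.731) + Φ(-5.882) = 0.7676 + 0.0000 = 0.7676.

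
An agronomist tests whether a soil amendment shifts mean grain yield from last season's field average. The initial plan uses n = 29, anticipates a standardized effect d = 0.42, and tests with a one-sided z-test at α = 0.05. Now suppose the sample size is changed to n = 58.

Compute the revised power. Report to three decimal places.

With n = 58: δ = d·√n = 0.42 × √58 = 3.1986. Critical value z_{0.05} = 1.645.
Revised power = Φ(δ − 1.645) = Φ(1.554) = 0.9399.

Power ≈ 0.940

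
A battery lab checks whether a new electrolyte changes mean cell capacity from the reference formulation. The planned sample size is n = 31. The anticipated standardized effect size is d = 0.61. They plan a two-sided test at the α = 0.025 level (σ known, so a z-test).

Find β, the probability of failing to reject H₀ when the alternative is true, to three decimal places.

Noncentrality parameter: δ = d·√n = 0.61 × √31 = 3.3963
Critical value for a two-sided test at α = 0.025: z_{α/2} = 2.241.
Power = Φ(δ − 2.241) + Φ(−δ − 2.241) = Φ(1.155) + Φ(-5.638) = 0.8759 + 0.0000 = 0.8759.
Type II error: β = 1 − power = 1 − 0.8759 = 0.1241.

β ≈ 0.124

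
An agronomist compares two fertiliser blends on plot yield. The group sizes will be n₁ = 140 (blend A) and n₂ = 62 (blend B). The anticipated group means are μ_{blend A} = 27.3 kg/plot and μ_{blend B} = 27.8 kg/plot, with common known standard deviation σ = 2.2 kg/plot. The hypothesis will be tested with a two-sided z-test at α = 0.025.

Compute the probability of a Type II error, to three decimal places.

β ≈ 0.774

Standardized effect: d = |μ_{blend A} − μ_{blend B}| / σ = |27.3 − 27.8| / 2.2 = 0.2273
Noncentrality parameter: δ = d / √(1/n₁ + 1/n₂) = 0.2273 / √(1/140 + 1/62) = 1.4898
Two-sided α = 0.025 → critical value z_{0.0125} = 2.241.
Power = Φ(δ − 2.241) + Φ(−δ − 2.241) = Φ(-0.752) + Φ(-3.731) = 0.2261 + 0.0001 = 0.2262.
Type II error: β = 1 − power = 1 − 0.2262 = 0.7738.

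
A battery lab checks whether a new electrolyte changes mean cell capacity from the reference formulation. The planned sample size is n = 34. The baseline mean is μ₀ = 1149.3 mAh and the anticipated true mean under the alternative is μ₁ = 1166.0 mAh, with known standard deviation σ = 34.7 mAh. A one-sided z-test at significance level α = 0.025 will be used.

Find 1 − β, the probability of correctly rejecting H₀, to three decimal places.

Standardized effect: d = |μ₁ − μ₀| / σ = |1166.0 − 1149.3| / 34.7 = 0.4813
Noncentrality parameter: δ = d·√n = 0.4813 × √34 = 2.8063
Critical value for a one-sided test at α = 0.025: z_α = 1.960.
Power = Φ(δ − 1.960) = Φ(0.846) = 0.8013.

Power ≈ 0.801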